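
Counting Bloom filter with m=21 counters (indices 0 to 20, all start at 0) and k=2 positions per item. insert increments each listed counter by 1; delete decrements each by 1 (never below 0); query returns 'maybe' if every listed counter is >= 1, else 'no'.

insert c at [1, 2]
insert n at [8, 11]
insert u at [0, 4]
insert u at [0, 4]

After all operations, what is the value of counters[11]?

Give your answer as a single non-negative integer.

Step 1: insert c at [1, 2] -> counters=[0,1,1,0,0,0,0,0,0,0,0,0,0,0,0,0,0,0,0,0,0]
Step 2: insert n at [8, 11] -> counters=[0,1,1,0,0,0,0,0,1,0,0,1,0,0,0,0,0,0,0,0,0]
Step 3: insert u at [0, 4] -> counters=[1,1,1,0,1,0,0,0,1,0,0,1,0,0,0,0,0,0,0,0,0]
Step 4: insert u at [0, 4] -> counters=[2,1,1,0,2,0,0,0,1,0,0,1,0,0,0,0,0,0,0,0,0]
Final counters=[2,1,1,0,2,0,0,0,1,0,0,1,0,0,0,0,0,0,0,0,0] -> counters[11]=1

Answer: 1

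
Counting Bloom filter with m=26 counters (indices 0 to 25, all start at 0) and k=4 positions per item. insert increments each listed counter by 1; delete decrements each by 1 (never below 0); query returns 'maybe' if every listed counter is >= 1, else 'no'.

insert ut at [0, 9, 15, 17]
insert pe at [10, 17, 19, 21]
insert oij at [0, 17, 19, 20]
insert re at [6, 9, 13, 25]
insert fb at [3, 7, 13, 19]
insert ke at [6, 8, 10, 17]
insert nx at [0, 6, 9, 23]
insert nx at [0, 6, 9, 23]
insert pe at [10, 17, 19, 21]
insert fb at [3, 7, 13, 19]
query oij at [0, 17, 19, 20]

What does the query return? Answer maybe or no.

Step 1: insert ut at [0, 9, 15, 17] -> counters=[1,0,0,0,0,0,0,0,0,1,0,0,0,0,0,1,0,1,0,0,0,0,0,0,0,0]
Step 2: insert pe at [10, 17, 19, 21] -> counters=[1,0,0,0,0,0,0,0,0,1,1,0,0,0,0,1,0,2,0,1,0,1,0,0,0,0]
Step 3: insert oij at [0, 17, 19, 20] -> counters=[2,0,0,0,0,0,0,0,0,1,1,0,0,0,0,1,0,3,0,2,1,1,0,0,0,0]
Step 4: insert re at [6, 9, 13, 25] -> counters=[2,0,0,0,0,0,1,0,0,2,1,0,0,1,0,1,0,3,0,2,1,1,0,0,0,1]
Step 5: insert fb at [3, 7, 13, 19] -> counters=[2,0,0,1,0,0,1,1,0,2,1,0,0,2,0,1,0,3,0,3,1,1,0,0,0,1]
Step 6: insert ke at [6, 8, 10, 17] -> counters=[2,0,0,1,0,0,2,1,1,2,2,0,0,2,0,1,0,4,0,3,1,1,0,0,0,1]
Step 7: insert nx at [0, 6, 9, 23] -> counters=[3,0,0,1,0,0,3,1,1,3,2,0,0,2,0,1,0,4,0,3,1,1,0,1,0,1]
Step 8: insert nx at [0, 6, 9, 23] -> counters=[4,0,0,1,0,0,4,1,1,4,2,0,0,2,0,1,0,4,0,3,1,1,0,2,0,1]
Step 9: insert pe at [10, 17, 19, 21] -> counters=[4,0,0,1,0,0,4,1,1,4,3,0,0,2,0,1,0,5,0,4,1,2,0,2,0,1]
Step 10: insert fb at [3, 7, 13, 19] -> counters=[4,0,0,2,0,0,4,2,1,4,3,0,0,3,0,1,0,5,0,5,1,2,0,2,0,1]
Query oij: check counters[0]=4 counters[17]=5 counters[19]=5 counters[20]=1 -> maybe

Answer: maybe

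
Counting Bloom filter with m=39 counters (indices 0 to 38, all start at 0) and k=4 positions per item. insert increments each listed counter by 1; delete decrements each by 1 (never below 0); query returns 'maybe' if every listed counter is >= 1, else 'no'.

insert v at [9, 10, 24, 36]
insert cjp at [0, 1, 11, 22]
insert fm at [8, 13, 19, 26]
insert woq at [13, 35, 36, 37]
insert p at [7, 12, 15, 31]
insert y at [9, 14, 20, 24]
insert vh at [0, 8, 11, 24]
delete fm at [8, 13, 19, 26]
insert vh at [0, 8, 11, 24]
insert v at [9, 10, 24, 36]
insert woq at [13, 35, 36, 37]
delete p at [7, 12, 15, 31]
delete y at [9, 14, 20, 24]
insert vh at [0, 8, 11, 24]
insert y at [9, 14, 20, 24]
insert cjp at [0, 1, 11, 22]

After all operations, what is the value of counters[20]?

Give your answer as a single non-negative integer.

Step 1: insert v at [9, 10, 24, 36] -> counters=[0,0,0,0,0,0,0,0,0,1,1,0,0,0,0,0,0,0,0,0,0,0,0,0,1,0,0,0,0,0,0,0,0,0,0,0,1,0,0]
Step 2: insert cjp at [0, 1, 11, 22] -> counters=[1,1,0,0,0,0,0,0,0,1,1,1,0,0,0,0,0,0,0,0,0,0,1,0,1,0,0,0,0,0,0,0,0,0,0,0,1,0,0]
Step 3: insert fm at [8, 13, 19, 26] -> counters=[1,1,0,0,0,0,0,0,1,1,1,1,0,1,0,0,0,0,0,1,0,0,1,0,1,0,1,0,0,0,0,0,0,0,0,0,1,0,0]
Step 4: insert woq at [13, 35, 36, 37] -> counters=[1,1,0,0,0,0,0,0,1,1,1,1,0,2,0,0,0,0,0,1,0,0,1,0,1,0,1,0,0,0,0,0,0,0,0,1,2,1,0]
Step 5: insert p at [7, 12, 15, 31] -> counters=[1,1,0,0,0,0,0,1,1,1,1,1,1,2,0,1,0,0,0,1,0,0,1,0,1,0,1,0,0,0,0,1,0,0,0,1,2,1,0]
Step 6: insert y at [9, 14, 20, 24] -> counters=[1,1,0,0,0,0,0,1,1,2,1,1,1,2,1,1,0,0,0,1,1,0,1,0,2,0,1,0,0,0,0,1,0,0,0,1,2,1,0]
Step 7: insert vh at [0, 8, 11, 24] -> counters=[2,1,0,0,0,0,0,1,2,2,1,2,1,2,1,1,0,0,0,1,1,0,1,0,3,0,1,0,0,0,0,1,0,0,0,1,2,1,0]
Step 8: delete fm at [8, 13, 19, 26] -> counters=[2,1,0,0,0,0,0,1,1,2,1,2,1,1,1,1,0,0,0,0,1,0,1,0,3,0,0,0,0,0,0,1,0,0,0,1,2,1,0]
Step 9: insert vh at [0, 8, 11, 24] -> counters=[3,1,0,0,0,0,0,1,2,2,1,3,1,1,1,1,0,0,0,0,1,0,1,0,4,0,0,0,0,0,0,1,0,0,0,1,2,1,0]
Step 10: insert v at [9, 10, 24, 36] -> counters=[3,1,0,0,0,0,0,1,2,3,2,3,1,1,1,1,0,0,0,0,1,0,1,0,5,0,0,0,0,0,0,1,0,0,0,1,3,1,0]
Step 11: insert woq at [13, 35, 36, 37] -> counters=[3,1,0,0,0,0,0,1,2,3,2,3,1,2,1,1,0,0,0,0,1,0,1,0,5,0,0,0,0,0,0,1,0,0,0,2,4,2,0]
Step 12: delete p at [7, 12, 15, 31] -> counters=[3,1,0,0,0,0,0,0,2,3,2,3,0,2,1,0,0,0,0,0,1,0,1,0,5,0,0,0,0,0,0,0,0,0,0,2,4,2,0]
Step 13: delete y at [9, 14, 20, 24] -> counters=[3,1,0,0,0,0,0,0,2,2,2,3,0,2,0,0,0,0,0,0,0,0,1,0,4,0,0,0,0,0,0,0,0,0,0,2,4,2,0]
Step 14: insert vh at [0, 8, 11, 24] -> counters=[4,1,0,0,0,0,0,0,3,2,2,4,0,2,0,0,0,0,0,0,0,0,1,0,5,0,0,0,0,0,0,0,0,0,0,2,4,2,0]
Step 15: insert y at [9, 14, 20, 24] -> counters=[4,1,0,0,0,0,0,0,3,3,2,4,0,2,1,0,0,0,0,0,1,0,1,0,6,0,0,0,0,0,0,0,0,0,0,2,4,2,0]
Step 16: insert cjp at [0, 1, 11, 22] -> counters=[5,2,0,0,0,0,0,0,3,3,2,5,0,2,1,0,0,0,0,0,1,0,2,0,6,0,0,0,0,0,0,0,0,0,0,2,4,2,0]
Final counters=[5,2,0,0,0,0,0,0,3,3,2,5,0,2,1,0,0,0,0,0,1,0,2,0,6,0,0,0,0,0,0,0,0,0,0,2,4,2,0] -> counters[20]=1

Answer: 1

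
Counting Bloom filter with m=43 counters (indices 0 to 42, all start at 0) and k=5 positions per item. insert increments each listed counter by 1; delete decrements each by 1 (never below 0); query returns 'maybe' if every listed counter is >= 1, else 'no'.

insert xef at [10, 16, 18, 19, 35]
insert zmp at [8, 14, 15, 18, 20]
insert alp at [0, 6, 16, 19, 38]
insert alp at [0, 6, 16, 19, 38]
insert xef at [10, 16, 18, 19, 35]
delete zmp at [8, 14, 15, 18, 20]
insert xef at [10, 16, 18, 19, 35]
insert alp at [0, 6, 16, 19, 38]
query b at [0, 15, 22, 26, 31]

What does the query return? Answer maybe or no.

Step 1: insert xef at [10, 16, 18, 19, 35] -> counters=[0,0,0,0,0,0,0,0,0,0,1,0,0,0,0,0,1,0,1,1,0,0,0,0,0,0,0,0,0,0,0,0,0,0,0,1,0,0,0,0,0,0,0]
Step 2: insert zmp at [8, 14, 15, 18, 20] -> counters=[0,0,0,0,0,0,0,0,1,0,1,0,0,0,1,1,1,0,2,1,1,0,0,0,0,0,0,0,0,0,0,0,0,0,0,1,0,0,0,0,0,0,0]
Step 3: insert alp at [0, 6, 16, 19, 38] -> counters=[1,0,0,0,0,0,1,0,1,0,1,0,0,0,1,1,2,0,2,2,1,0,0,0,0,0,0,0,0,0,0,0,0,0,0,1,0,0,1,0,0,0,0]
Step 4: insert alp at [0, 6, 16, 19, 38] -> counters=[2,0,0,0,0,0,2,0,1,0,1,0,0,0,1,1,3,0,2,3,1,0,0,0,0,0,0,0,0,0,0,0,0,0,0,1,0,0,2,0,0,0,0]
Step 5: insert xef at [10, 16, 18, 19, 35] -> counters=[2,0,0,0,0,0,2,0,1,0,2,0,0,0,1,1,4,0,3,4,1,0,0,0,0,0,0,0,0,0,0,0,0,0,0,2,0,0,2,0,0,0,0]
Step 6: delete zmp at [8, 14, 15, 18, 20] -> counters=[2,0,0,0,0,0,2,0,0,0,2,0,0,0,0,0,4,0,2,4,0,0,0,0,0,0,0,0,0,0,0,0,0,0,0,2,0,0,2,0,0,0,0]
Step 7: insert xef at [10, 16, 18, 19, 35] -> counters=[2,0,0,0,0,0,2,0,0,0,3,0,0,0,0,0,5,0,3,5,0,0,0,0,0,0,0,0,0,0,0,0,0,0,0,3,0,0,2,0,0,0,0]
Step 8: insert alp at [0, 6, 16, 19, 38] -> counters=[3,0,0,0,0,0,3,0,0,0,3,0,0,0,0,0,6,0,3,6,0,0,0,0,0,0,0,0,0,0,0,0,0,0,0,3,0,0,3,0,0,0,0]
Query b: check counters[0]=3 counters[15]=0 counters[22]=0 counters[26]=0 counters[31]=0 -> no

Answer: no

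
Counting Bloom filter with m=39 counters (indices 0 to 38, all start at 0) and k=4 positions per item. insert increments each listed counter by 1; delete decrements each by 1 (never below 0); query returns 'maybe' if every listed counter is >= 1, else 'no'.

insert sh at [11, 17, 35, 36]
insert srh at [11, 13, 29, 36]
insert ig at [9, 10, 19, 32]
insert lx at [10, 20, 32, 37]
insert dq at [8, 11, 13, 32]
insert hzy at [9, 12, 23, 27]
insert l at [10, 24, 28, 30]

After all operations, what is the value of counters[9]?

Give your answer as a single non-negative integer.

Answer: 2

Derivation:
Step 1: insert sh at [11, 17, 35, 36] -> counters=[0,0,0,0,0,0,0,0,0,0,0,1,0,0,0,0,0,1,0,0,0,0,0,0,0,0,0,0,0,0,0,0,0,0,0,1,1,0,0]
Step 2: insert srh at [11, 13, 29, 36] -> counters=[0,0,0,0,0,0,0,0,0,0,0,2,0,1,0,0,0,1,0,0,0,0,0,0,0,0,0,0,0,1,0,0,0,0,0,1,2,0,0]
Step 3: insert ig at [9, 10, 19, 32] -> counters=[0,0,0,0,0,0,0,0,0,1,1,2,0,1,0,0,0,1,0,1,0,0,0,0,0,0,0,0,0,1,0,0,1,0,0,1,2,0,0]
Step 4: insert lx at [10, 20, 32, 37] -> counters=[0,0,0,0,0,0,0,0,0,1,2,2,0,1,0,0,0,1,0,1,1,0,0,0,0,0,0,0,0,1,0,0,2,0,0,1,2,1,0]
Step 5: insert dq at [8, 11, 13, 32] -> counters=[0,0,0,0,0,0,0,0,1,1,2,3,0,2,0,0,0,1,0,1,1,0,0,0,0,0,0,0,0,1,0,0,3,0,0,1,2,1,0]
Step 6: insert hzy at [9, 12, 23, 27] -> counters=[0,0,0,0,0,0,0,0,1,2,2,3,1,2,0,0,0,1,0,1,1,0,0,1,0,0,0,1,0,1,0,0,3,0,0,1,2,1,0]
Step 7: insert l at [10, 24, 28, 30] -> counters=[0,0,0,0,0,0,0,0,1,2,3,3,1,2,0,0,0,1,0,1,1,0,0,1,1,0,0,1,1,1,1,0,3,0,0,1,2,1,0]
Final counters=[0,0,0,0,0,0,0,0,1,2,3,3,1,2,0,0,0,1,0,1,1,0,0,1,1,0,0,1,1,1,1,0,3,0,0,1,2,1,0] -> counters[9]=2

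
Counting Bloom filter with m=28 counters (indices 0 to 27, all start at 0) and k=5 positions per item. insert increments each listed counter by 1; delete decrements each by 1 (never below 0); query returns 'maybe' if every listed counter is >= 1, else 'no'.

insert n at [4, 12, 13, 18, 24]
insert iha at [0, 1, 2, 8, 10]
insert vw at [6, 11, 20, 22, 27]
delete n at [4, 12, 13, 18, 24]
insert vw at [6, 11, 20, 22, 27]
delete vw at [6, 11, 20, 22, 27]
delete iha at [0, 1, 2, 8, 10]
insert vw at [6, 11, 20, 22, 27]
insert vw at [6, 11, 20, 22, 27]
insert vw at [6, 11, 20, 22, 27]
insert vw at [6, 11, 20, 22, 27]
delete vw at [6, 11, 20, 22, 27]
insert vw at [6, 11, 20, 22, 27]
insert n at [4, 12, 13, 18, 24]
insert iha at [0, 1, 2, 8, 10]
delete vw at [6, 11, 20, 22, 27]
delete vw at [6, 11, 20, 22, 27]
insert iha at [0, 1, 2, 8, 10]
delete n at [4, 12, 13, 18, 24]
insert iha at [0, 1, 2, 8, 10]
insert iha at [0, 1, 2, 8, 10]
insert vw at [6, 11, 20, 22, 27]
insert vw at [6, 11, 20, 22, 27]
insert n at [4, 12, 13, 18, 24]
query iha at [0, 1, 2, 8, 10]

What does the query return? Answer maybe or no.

Answer: maybe

Derivation:
Step 1: insert n at [4, 12, 13, 18, 24] -> counters=[0,0,0,0,1,0,0,0,0,0,0,0,1,1,0,0,0,0,1,0,0,0,0,0,1,0,0,0]
Step 2: insert iha at [0, 1, 2, 8, 10] -> counters=[1,1,1,0,1,0,0,0,1,0,1,0,1,1,0,0,0,0,1,0,0,0,0,0,1,0,0,0]
Step 3: insert vw at [6, 11, 20, 22, 27] -> counters=[1,1,1,0,1,0,1,0,1,0,1,1,1,1,0,0,0,0,1,0,1,0,1,0,1,0,0,1]
Step 4: delete n at [4, 12, 13, 18, 24] -> counters=[1,1,1,0,0,0,1,0,1,0,1,1,0,0,0,0,0,0,0,0,1,0,1,0,0,0,0,1]
Step 5: insert vw at [6, 11, 20, 22, 27] -> counters=[1,1,1,0,0,0,2,0,1,0,1,2,0,0,0,0,0,0,0,0,2,0,2,0,0,0,0,2]
Step 6: delete vw at [6, 11, 20, 22, 27] -> counters=[1,1,1,0,0,0,1,0,1,0,1,1,0,0,0,0,0,0,0,0,1,0,1,0,0,0,0,1]
Step 7: delete iha at [0, 1, 2, 8, 10] -> counters=[0,0,0,0,0,0,1,0,0,0,0,1,0,0,0,0,0,0,0,0,1,0,1,0,0,0,0,1]
Step 8: insert vw at [6, 11, 20, 22, 27] -> counters=[0,0,0,0,0,0,2,0,0,0,0,2,0,0,0,0,0,0,0,0,2,0,2,0,0,0,0,2]
Step 9: insert vw at [6, 11, 20, 22, 27] -> counters=[0,0,0,0,0,0,3,0,0,0,0,3,0,0,0,0,0,0,0,0,3,0,3,0,0,0,0,3]
Step 10: insert vw at [6, 11, 20, 22, 27] -> counters=[0,0,0,0,0,0,4,0,0,0,0,4,0,0,0,0,0,0,0,0,4,0,4,0,0,0,0,4]
Step 11: insert vw at [6, 11, 20, 22, 27] -> counters=[0,0,0,0,0,0,5,0,0,0,0,5,0,0,0,0,0,0,0,0,5,0,5,0,0,0,0,5]
Step 12: delete vw at [6, 11, 20, 22, 27] -> counters=[0,0,0,0,0,0,4,0,0,0,0,4,0,0,0,0,0,0,0,0,4,0,4,0,0,0,0,4]
Step 13: insert vw at [6, 11, 20, 22, 27] -> counters=[0,0,0,0,0,0,5,0,0,0,0,5,0,0,0,0,0,0,0,0,5,0,5,0,0,0,0,5]
Step 14: insert n at [4, 12, 13, 18, 24] -> counters=[0,0,0,0,1,0,5,0,0,0,0,5,1,1,0,0,0,0,1,0,5,0,5,0,1,0,0,5]
Step 15: insert iha at [0, 1, 2, 8, 10] -> counters=[1,1,1,0,1,0,5,0,1,0,1,5,1,1,0,0,0,0,1,0,5,0,5,0,1,0,0,5]
Step 16: delete vw at [6, 11, 20, 22, 27] -> counters=[1,1,1,0,1,0,4,0,1,0,1,4,1,1,0,0,0,0,1,0,4,0,4,0,1,0,0,4]
Step 17: delete vw at [6, 11, 20, 22, 27] -> counters=[1,1,1,0,1,0,3,0,1,0,1,3,1,1,0,0,0,0,1,0,3,0,3,0,1,0,0,3]
Step 18: insert iha at [0, 1, 2, 8, 10] -> counters=[2,2,2,0,1,0,3,0,2,0,2,3,1,1,0,0,0,0,1,0,3,0,3,0,1,0,0,3]
Step 19: delete n at [4, 12, 13, 18, 24] -> counters=[2,2,2,0,0,0,3,0,2,0,2,3,0,0,0,0,0,0,0,0,3,0,3,0,0,0,0,3]
Step 20: insert iha at [0, 1, 2, 8, 10] -> counters=[3,3,3,0,0,0,3,0,3,0,3,3,0,0,0,0,0,0,0,0,3,0,3,0,0,0,0,3]
Step 21: insert iha at [0, 1, 2, 8, 10] -> counters=[4,4,4,0,0,0,3,0,4,0,4,3,0,0,0,0,0,0,0,0,3,0,3,0,0,0,0,3]
Step 22: insert vw at [6, 11, 20, 22, 27] -> counters=[4,4,4,0,0,0,4,0,4,0,4,4,0,0,0,0,0,0,0,0,4,0,4,0,0,0,0,4]
Step 23: insert vw at [6, 11, 20, 22, 27] -> counters=[4,4,4,0,0,0,5,0,4,0,4,5,0,0,0,0,0,0,0,0,5,0,5,0,0,0,0,5]
Step 24: insert n at [4, 12, 13, 18, 24] -> counters=[4,4,4,0,1,0,5,0,4,0,4,5,1,1,0,0,0,0,1,0,5,0,5,0,1,0,0,5]
Query iha: check counters[0]=4 counters[1]=4 counters[2]=4 counters[8]=4 counters[10]=4 -> maybe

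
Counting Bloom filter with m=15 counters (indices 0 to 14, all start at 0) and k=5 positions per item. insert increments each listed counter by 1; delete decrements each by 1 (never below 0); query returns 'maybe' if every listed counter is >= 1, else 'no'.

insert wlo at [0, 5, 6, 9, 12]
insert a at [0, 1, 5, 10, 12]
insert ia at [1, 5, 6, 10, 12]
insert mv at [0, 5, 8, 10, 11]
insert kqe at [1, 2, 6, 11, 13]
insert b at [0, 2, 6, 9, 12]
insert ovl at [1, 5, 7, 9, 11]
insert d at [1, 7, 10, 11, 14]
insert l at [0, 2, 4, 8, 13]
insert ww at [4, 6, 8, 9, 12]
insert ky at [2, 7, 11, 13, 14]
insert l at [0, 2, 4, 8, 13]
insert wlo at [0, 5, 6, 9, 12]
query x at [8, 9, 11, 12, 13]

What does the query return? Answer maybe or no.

Step 1: insert wlo at [0, 5, 6, 9, 12] -> counters=[1,0,0,0,0,1,1,0,0,1,0,0,1,0,0]
Step 2: insert a at [0, 1, 5, 10, 12] -> counters=[2,1,0,0,0,2,1,0,0,1,1,0,2,0,0]
Step 3: insert ia at [1, 5, 6, 10, 12] -> counters=[2,2,0,0,0,3,2,0,0,1,2,0,3,0,0]
Step 4: insert mv at [0, 5, 8, 10, 11] -> counters=[3,2,0,0,0,4,2,0,1,1,3,1,3,0,0]
Step 5: insert kqe at [1, 2, 6, 11, 13] -> counters=[3,3,1,0,0,4,3,0,1,1,3,2,3,1,0]
Step 6: insert b at [0, 2, 6, 9, 12] -> counters=[4,3,2,0,0,4,4,0,1,2,3,2,4,1,0]
Step 7: insert ovl at [1, 5, 7, 9, 11] -> counters=[4,4,2,0,0,5,4,1,1,3,3,3,4,1,0]
Step 8: insert d at [1, 7, 10, 11, 14] -> counters=[4,5,2,0,0,5,4,2,1,3,4,4,4,1,1]
Step 9: insert l at [0, 2, 4, 8, 13] -> counters=[5,5,3,0,1,5,4,2,2,3,4,4,4,2,1]
Step 10: insert ww at [4, 6, 8, 9, 12] -> counters=[5,5,3,0,2,5,5,2,3,4,4,4,5,2,1]
Step 11: insert ky at [2, 7, 11, 13, 14] -> counters=[5,5,4,0,2,5,5,3,3,4,4,5,5,3,2]
Step 12: insert l at [0, 2, 4, 8, 13] -> counters=[6,5,5,0,3,5,5,3,4,4,4,5,5,4,2]
Step 13: insert wlo at [0, 5, 6, 9, 12] -> counters=[7,5,5,0,3,6,6,3,4,5,4,5,6,4,2]
Query x: check counters[8]=4 counters[9]=5 counters[11]=5 counters[12]=6 counters[13]=4 -> maybe

Answer: maybe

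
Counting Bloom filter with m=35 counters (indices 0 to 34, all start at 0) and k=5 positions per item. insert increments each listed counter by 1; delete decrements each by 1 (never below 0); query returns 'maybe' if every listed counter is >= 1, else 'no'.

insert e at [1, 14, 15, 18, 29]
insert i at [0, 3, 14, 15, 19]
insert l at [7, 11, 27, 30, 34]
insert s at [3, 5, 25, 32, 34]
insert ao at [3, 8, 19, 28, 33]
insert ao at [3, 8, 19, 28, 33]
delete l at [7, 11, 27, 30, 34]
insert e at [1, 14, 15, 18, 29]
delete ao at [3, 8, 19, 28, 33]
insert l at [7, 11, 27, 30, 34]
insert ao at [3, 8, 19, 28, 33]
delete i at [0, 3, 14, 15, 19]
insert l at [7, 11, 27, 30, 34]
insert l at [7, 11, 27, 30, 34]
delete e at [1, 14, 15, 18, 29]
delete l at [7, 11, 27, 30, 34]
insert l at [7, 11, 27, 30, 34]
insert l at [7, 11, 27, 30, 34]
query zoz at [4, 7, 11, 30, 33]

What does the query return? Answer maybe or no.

Step 1: insert e at [1, 14, 15, 18, 29] -> counters=[0,1,0,0,0,0,0,0,0,0,0,0,0,0,1,1,0,0,1,0,0,0,0,0,0,0,0,0,0,1,0,0,0,0,0]
Step 2: insert i at [0, 3, 14, 15, 19] -> counters=[1,1,0,1,0,0,0,0,0,0,0,0,0,0,2,2,0,0,1,1,0,0,0,0,0,0,0,0,0,1,0,0,0,0,0]
Step 3: insert l at [7, 11, 27, 30, 34] -> counters=[1,1,0,1,0,0,0,1,0,0,0,1,0,0,2,2,0,0,1,1,0,0,0,0,0,0,0,1,0,1,1,0,0,0,1]
Step 4: insert s at [3, 5, 25, 32, 34] -> counters=[1,1,0,2,0,1,0,1,0,0,0,1,0,0,2,2,0,0,1,1,0,0,0,0,0,1,0,1,0,1,1,0,1,0,2]
Step 5: insert ao at [3, 8, 19, 28, 33] -> counters=[1,1,0,3,0,1,0,1,1,0,0,1,0,0,2,2,0,0,1,2,0,0,0,0,0,1,0,1,1,1,1,0,1,1,2]
Step 6: insert ao at [3, 8, 19, 28, 33] -> counters=[1,1,0,4,0,1,0,1,2,0,0,1,0,0,2,2,0,0,1,3,0,0,0,0,0,1,0,1,2,1,1,0,1,2,2]
Step 7: delete l at [7, 11, 27, 30, 34] -> counters=[1,1,0,4,0,1,0,0,2,0,0,0,0,0,2,2,0,0,1,3,0,0,0,0,0,1,0,0,2,1,0,0,1,2,1]
Step 8: insert e at [1, 14, 15, 18, 29] -> counters=[1,2,0,4,0,1,0,0,2,0,0,0,0,0,3,3,0,0,2,3,0,0,0,0,0,1,0,0,2,2,0,0,1,2,1]
Step 9: delete ao at [3, 8, 19, 28, 33] -> counters=[1,2,0,3,0,1,0,0,1,0,0,0,0,0,3,3,0,0,2,2,0,0,0,0,0,1,0,0,1,2,0,0,1,1,1]
Step 10: insert l at [7, 11, 27, 30, 34] -> counters=[1,2,0,3,0,1,0,1,1,0,0,1,0,0,3,3,0,0,2,2,0,0,0,0,0,1,0,1,1,2,1,0,1,1,2]
Step 11: insert ao at [3, 8, 19, 28, 33] -> counters=[1,2,0,4,0,1,0,1,2,0,0,1,0,0,3,3,0,0,2,3,0,0,0,0,0,1,0,1,2,2,1,0,1,2,2]
Step 12: delete i at [0, 3, 14, 15, 19] -> counters=[0,2,0,3,0,1,0,1,2,0,0,1,0,0,2,2,0,0,2,2,0,0,0,0,0,1,0,1,2,2,1,0,1,2,2]
Step 13: insert l at [7, 11, 27, 30, 34] -> counters=[0,2,0,3,0,1,0,2,2,0,0,2,0,0,2,2,0,0,2,2,0,0,0,0,0,1,0,2,2,2,2,0,1,2,3]
Step 14: insert l at [7, 11, 27, 30, 34] -> counters=[0,2,0,3,0,1,0,3,2,0,0,3,0,0,2,2,0,0,2,2,0,0,0,0,0,1,0,3,2,2,3,0,1,2,4]
Step 15: delete e at [1, 14, 15, 18, 29] -> counters=[0,1,0,3,0,1,0,3,2,0,0,3,0,0,1,1,0,0,1,2,0,0,0,0,0,1,0,3,2,1,3,0,1,2,4]
Step 16: delete l at [7, 11, 27, 30, 34] -> counters=[0,1,0,3,0,1,0,2,2,0,0,2,0,0,1,1,0,0,1,2,0,0,0,0,0,1,0,2,2,1,2,0,1,2,3]
Step 17: insert l at [7, 11, 27, 30, 34] -> counters=[0,1,0,3,0,1,0,3,2,0,0,3,0,0,1,1,0,0,1,2,0,0,0,0,0,1,0,3,2,1,3,0,1,2,4]
Step 18: insert l at [7, 11, 27, 30, 34] -> counters=[0,1,0,3,0,1,0,4,2,0,0,4,0,0,1,1,0,0,1,2,0,0,0,0,0,1,0,4,2,1,4,0,1,2,5]
Query zoz: check counters[4]=0 counters[7]=4 counters[11]=4 counters[30]=4 counters[33]=2 -> no

Answer: no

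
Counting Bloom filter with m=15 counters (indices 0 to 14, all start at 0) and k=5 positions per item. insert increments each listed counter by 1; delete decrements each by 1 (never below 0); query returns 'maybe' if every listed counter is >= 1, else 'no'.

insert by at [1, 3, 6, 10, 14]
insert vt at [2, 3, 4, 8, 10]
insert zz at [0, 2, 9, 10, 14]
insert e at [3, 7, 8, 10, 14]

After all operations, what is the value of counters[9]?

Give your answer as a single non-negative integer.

Step 1: insert by at [1, 3, 6, 10, 14] -> counters=[0,1,0,1,0,0,1,0,0,0,1,0,0,0,1]
Step 2: insert vt at [2, 3, 4, 8, 10] -> counters=[0,1,1,2,1,0,1,0,1,0,2,0,0,0,1]
Step 3: insert zz at [0, 2, 9, 10, 14] -> counters=[1,1,2,2,1,0,1,0,1,1,3,0,0,0,2]
Step 4: insert e at [3, 7, 8, 10, 14] -> counters=[1,1,2,3,1,0,1,1,2,1,4,0,0,0,3]
Final counters=[1,1,2,3,1,0,1,1,2,1,4,0,0,0,3] -> counters[9]=1

Answer: 1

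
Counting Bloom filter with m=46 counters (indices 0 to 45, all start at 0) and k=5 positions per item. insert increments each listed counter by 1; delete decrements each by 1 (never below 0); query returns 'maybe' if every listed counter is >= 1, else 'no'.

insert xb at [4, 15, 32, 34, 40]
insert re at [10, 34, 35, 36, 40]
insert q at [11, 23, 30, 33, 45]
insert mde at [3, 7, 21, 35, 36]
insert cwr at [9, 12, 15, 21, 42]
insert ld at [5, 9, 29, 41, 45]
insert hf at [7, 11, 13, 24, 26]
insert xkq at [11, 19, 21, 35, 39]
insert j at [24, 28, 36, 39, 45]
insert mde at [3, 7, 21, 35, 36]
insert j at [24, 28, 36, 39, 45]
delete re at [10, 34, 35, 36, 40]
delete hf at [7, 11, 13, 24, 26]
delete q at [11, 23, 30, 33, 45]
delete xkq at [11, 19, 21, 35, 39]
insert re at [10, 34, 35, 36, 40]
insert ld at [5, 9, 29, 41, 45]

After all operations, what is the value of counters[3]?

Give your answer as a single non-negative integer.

Answer: 2

Derivation:
Step 1: insert xb at [4, 15, 32, 34, 40] -> counters=[0,0,0,0,1,0,0,0,0,0,0,0,0,0,0,1,0,0,0,0,0,0,0,0,0,0,0,0,0,0,0,0,1,0,1,0,0,0,0,0,1,0,0,0,0,0]
Step 2: insert re at [10, 34, 35, 36, 40] -> counters=[0,0,0,0,1,0,0,0,0,0,1,0,0,0,0,1,0,0,0,0,0,0,0,0,0,0,0,0,0,0,0,0,1,0,2,1,1,0,0,0,2,0,0,0,0,0]
Step 3: insert q at [11, 23, 30, 33, 45] -> counters=[0,0,0,0,1,0,0,0,0,0,1,1,0,0,0,1,0,0,0,0,0,0,0,1,0,0,0,0,0,0,1,0,1,1,2,1,1,0,0,0,2,0,0,0,0,1]
Step 4: insert mde at [3, 7, 21, 35, 36] -> counters=[0,0,0,1,1,0,0,1,0,0,1,1,0,0,0,1,0,0,0,0,0,1,0,1,0,0,0,0,0,0,1,0,1,1,2,2,2,0,0,0,2,0,0,0,0,1]
Step 5: insert cwr at [9, 12, 15, 21, 42] -> counters=[0,0,0,1,1,0,0,1,0,1,1,1,1,0,0,2,0,0,0,0,0,2,0,1,0,0,0,0,0,0,1,0,1,1,2,2,2,0,0,0,2,0,1,0,0,1]
Step 6: insert ld at [5, 9, 29, 41, 45] -> counters=[0,0,0,1,1,1,0,1,0,2,1,1,1,0,0,2,0,0,0,0,0,2,0,1,0,0,0,0,0,1,1,0,1,1,2,2,2,0,0,0,2,1,1,0,0,2]
Step 7: insert hf at [7, 11, 13, 24, 26] -> counters=[0,0,0,1,1,1,0,2,0,2,1,2,1,1,0,2,0,0,0,0,0,2,0,1,1,0,1,0,0,1,1,0,1,1,2,2,2,0,0,0,2,1,1,0,0,2]
Step 8: insert xkq at [11, 19, 21, 35, 39] -> counters=[0,0,0,1,1,1,0,2,0,2,1,3,1,1,0,2,0,0,0,1,0,3,0,1,1,0,1,0,0,1,1,0,1,1,2,3,2,0,0,1,2,1,1,0,0,2]
Step 9: insert j at [24, 28, 36, 39, 45] -> counters=[0,0,0,1,1,1,0,2,0,2,1,3,1,1,0,2,0,0,0,1,0,3,0,1,2,0,1,0,1,1,1,0,1,1,2,3,3,0,0,2,2,1,1,0,0,3]
Step 10: insert mde at [3, 7, 21, 35, 36] -> counters=[0,0,0,2,1,1,0,3,0,2,1,3,1,1,0,2,0,0,0,1,0,4,0,1,2,0,1,0,1,1,1,0,1,1,2,4,4,0,0,2,2,1,1,0,0,3]
Step 11: insert j at [24, 28, 36, 39, 45] -> counters=[0,0,0,2,1,1,0,3,0,2,1,3,1,1,0,2,0,0,0,1,0,4,0,1,3,0,1,0,2,1,1,0,1,1,2,4,5,0,0,3,2,1,1,0,0,4]
Step 12: delete re at [10, 34, 35, 36, 40] -> counters=[0,0,0,2,1,1,0,3,0,2,0,3,1,1,0,2,0,0,0,1,0,4,0,1,3,0,1,0,2,1,1,0,1,1,1,3,4,0,0,3,1,1,1,0,0,4]
Step 13: delete hf at [7, 11, 13, 24, 26] -> counters=[0,0,0,2,1,1,0,2,0,2,0,2,1,0,0,2,0,0,0,1,0,4,0,1,2,0,0,0,2,1,1,0,1,1,1,3,4,0,0,3,1,1,1,0,0,4]
Step 14: delete q at [11, 23, 30, 33, 45] -> counters=[0,0,0,2,1,1,0,2,0,2,0,1,1,0,0,2,0,0,0,1,0,4,0,0,2,0,0,0,2,1,0,0,1,0,1,3,4,0,0,3,1,1,1,0,0,3]
Step 15: delete xkq at [11, 19, 21, 35, 39] -> counters=[0,0,0,2,1,1,0,2,0,2,0,0,1,0,0,2,0,0,0,0,0,3,0,0,2,0,0,0,2,1,0,0,1,0,1,2,4,0,0,2,1,1,1,0,0,3]
Step 16: insert re at [10, 34, 35, 36, 40] -> counters=[0,0,0,2,1,1,0,2,0,2,1,0,1,0,0,2,0,0,0,0,0,3,0,0,2,0,0,0,2,1,0,0,1,0,2,3,5,0,0,2,2,1,1,0,0,3]
Step 17: insert ld at [5, 9, 29, 41, 45] -> counters=[0,0,0,2,1,2,0,2,0,3,1,0,1,0,0,2,0,0,0,0,0,3,0,0,2,0,0,0,2,2,0,0,1,0,2,3,5,0,0,2,2,2,1,0,0,4]
Final counters=[0,0,0,2,1,2,0,2,0,3,1,0,1,0,0,2,0,0,0,0,0,3,0,0,2,0,0,0,2,2,0,0,1,0,2,3,5,0,0,2,2,2,1,0,0,4] -> counters[3]=2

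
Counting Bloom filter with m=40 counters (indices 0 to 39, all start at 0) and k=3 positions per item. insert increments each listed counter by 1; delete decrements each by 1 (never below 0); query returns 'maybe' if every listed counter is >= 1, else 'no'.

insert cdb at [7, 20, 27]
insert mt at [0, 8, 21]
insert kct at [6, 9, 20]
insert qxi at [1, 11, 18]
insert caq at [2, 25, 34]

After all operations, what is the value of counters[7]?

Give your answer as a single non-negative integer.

Answer: 1

Derivation:
Step 1: insert cdb at [7, 20, 27] -> counters=[0,0,0,0,0,0,0,1,0,0,0,0,0,0,0,0,0,0,0,0,1,0,0,0,0,0,0,1,0,0,0,0,0,0,0,0,0,0,0,0]
Step 2: insert mt at [0, 8, 21] -> counters=[1,0,0,0,0,0,0,1,1,0,0,0,0,0,0,0,0,0,0,0,1,1,0,0,0,0,0,1,0,0,0,0,0,0,0,0,0,0,0,0]
Step 3: insert kct at [6, 9, 20] -> counters=[1,0,0,0,0,0,1,1,1,1,0,0,0,0,0,0,0,0,0,0,2,1,0,0,0,0,0,1,0,0,0,0,0,0,0,0,0,0,0,0]
Step 4: insert qxi at [1, 11, 18] -> counters=[1,1,0,0,0,0,1,1,1,1,0,1,0,0,0,0,0,0,1,0,2,1,0,0,0,0,0,1,0,0,0,0,0,0,0,0,0,0,0,0]
Step 5: insert caq at [2, 25, 34] -> counters=[1,1,1,0,0,0,1,1,1,1,0,1,0,0,0,0,0,0,1,0,2,1,0,0,0,1,0,1,0,0,0,0,0,0,1,0,0,0,0,0]
Final counters=[1,1,1,0,0,0,1,1,1,1,0,1,0,0,0,0,0,0,1,0,2,1,0,0,0,1,0,1,0,0,0,0,0,0,1,0,0,0,0,0] -> counters[7]=1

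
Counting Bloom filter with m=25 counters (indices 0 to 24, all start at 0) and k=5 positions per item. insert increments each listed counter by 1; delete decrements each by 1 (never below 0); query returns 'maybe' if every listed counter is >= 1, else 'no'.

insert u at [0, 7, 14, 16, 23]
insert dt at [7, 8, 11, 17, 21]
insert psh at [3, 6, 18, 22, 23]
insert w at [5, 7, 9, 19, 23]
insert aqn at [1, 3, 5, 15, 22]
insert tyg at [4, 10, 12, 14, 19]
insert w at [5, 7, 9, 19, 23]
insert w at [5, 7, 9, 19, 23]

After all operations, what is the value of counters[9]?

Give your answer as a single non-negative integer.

Step 1: insert u at [0, 7, 14, 16, 23] -> counters=[1,0,0,0,0,0,0,1,0,0,0,0,0,0,1,0,1,0,0,0,0,0,0,1,0]
Step 2: insert dt at [7, 8, 11, 17, 21] -> counters=[1,0,0,0,0,0,0,2,1,0,0,1,0,0,1,0,1,1,0,0,0,1,0,1,0]
Step 3: insert psh at [3, 6, 18, 22, 23] -> counters=[1,0,0,1,0,0,1,2,1,0,0,1,0,0,1,0,1,1,1,0,0,1,1,2,0]
Step 4: insert w at [5, 7, 9, 19, 23] -> counters=[1,0,0,1,0,1,1,3,1,1,0,1,0,0,1,0,1,1,1,1,0,1,1,3,0]
Step 5: insert aqn at [1, 3, 5, 15, 22] -> counters=[1,1,0,2,0,2,1,3,1,1,0,1,0,0,1,1,1,1,1,1,0,1,2,3,0]
Step 6: insert tyg at [4, 10, 12, 14, 19] -> counters=[1,1,0,2,1,2,1,3,1,1,1,1,1,0,2,1,1,1,1,2,0,1,2,3,0]
Step 7: insert w at [5, 7, 9, 19, 23] -> counters=[1,1,0,2,1,3,1,4,1,2,1,1,1,0,2,1,1,1,1,3,0,1,2,4,0]
Step 8: insert w at [5, 7, 9, 19, 23] -> counters=[1,1,0,2,1,4,1,5,1,3,1,1,1,0,2,1,1,1,1,4,0,1,2,5,0]
Final counters=[1,1,0,2,1,4,1,5,1,3,1,1,1,0,2,1,1,1,1,4,0,1,2,5,0] -> counters[9]=3

Answer: 3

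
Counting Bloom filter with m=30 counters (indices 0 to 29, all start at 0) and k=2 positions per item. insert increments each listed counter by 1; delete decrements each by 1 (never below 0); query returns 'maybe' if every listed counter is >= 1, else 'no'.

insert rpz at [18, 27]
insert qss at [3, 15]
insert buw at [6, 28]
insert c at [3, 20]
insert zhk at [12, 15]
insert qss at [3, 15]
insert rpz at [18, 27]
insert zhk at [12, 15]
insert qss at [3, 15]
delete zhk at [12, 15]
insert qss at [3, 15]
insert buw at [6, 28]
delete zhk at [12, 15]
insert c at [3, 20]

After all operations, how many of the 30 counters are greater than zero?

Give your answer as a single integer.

Step 1: insert rpz at [18, 27] -> counters=[0,0,0,0,0,0,0,0,0,0,0,0,0,0,0,0,0,0,1,0,0,0,0,0,0,0,0,1,0,0]
Step 2: insert qss at [3, 15] -> counters=[0,0,0,1,0,0,0,0,0,0,0,0,0,0,0,1,0,0,1,0,0,0,0,0,0,0,0,1,0,0]
Step 3: insert buw at [6, 28] -> counters=[0,0,0,1,0,0,1,0,0,0,0,0,0,0,0,1,0,0,1,0,0,0,0,0,0,0,0,1,1,0]
Step 4: insert c at [3, 20] -> counters=[0,0,0,2,0,0,1,0,0,0,0,0,0,0,0,1,0,0,1,0,1,0,0,0,0,0,0,1,1,0]
Step 5: insert zhk at [12, 15] -> counters=[0,0,0,2,0,0,1,0,0,0,0,0,1,0,0,2,0,0,1,0,1,0,0,0,0,0,0,1,1,0]
Step 6: insert qss at [3, 15] -> counters=[0,0,0,3,0,0,1,0,0,0,0,0,1,0,0,3,0,0,1,0,1,0,0,0,0,0,0,1,1,0]
Step 7: insert rpz at [18, 27] -> counters=[0,0,0,3,0,0,1,0,0,0,0,0,1,0,0,3,0,0,2,0,1,0,0,0,0,0,0,2,1,0]
Step 8: insert zhk at [12, 15] -> counters=[0,0,0,3,0,0,1,0,0,0,0,0,2,0,0,4,0,0,2,0,1,0,0,0,0,0,0,2,1,0]
Step 9: insert qss at [3, 15] -> counters=[0,0,0,4,0,0,1,0,0,0,0,0,2,0,0,5,0,0,2,0,1,0,0,0,0,0,0,2,1,0]
Step 10: delete zhk at [12, 15] -> counters=[0,0,0,4,0,0,1,0,0,0,0,0,1,0,0,4,0,0,2,0,1,0,0,0,0,0,0,2,1,0]
Step 11: insert qss at [3, 15] -> counters=[0,0,0,5,0,0,1,0,0,0,0,0,1,0,0,5,0,0,2,0,1,0,0,0,0,0,0,2,1,0]
Step 12: insert buw at [6, 28] -> counters=[0,0,0,5,0,0,2,0,0,0,0,0,1,0,0,5,0,0,2,0,1,0,0,0,0,0,0,2,2,0]
Step 13: delete zhk at [12, 15] -> counters=[0,0,0,5,0,0,2,0,0,0,0,0,0,0,0,4,0,0,2,0,1,0,0,0,0,0,0,2,2,0]
Step 14: insert c at [3, 20] -> counters=[0,0,0,6,0,0,2,0,0,0,0,0,0,0,0,4,0,0,2,0,2,0,0,0,0,0,0,2,2,0]
Final counters=[0,0,0,6,0,0,2,0,0,0,0,0,0,0,0,4,0,0,2,0,2,0,0,0,0,0,0,2,2,0] -> 7 nonzero

Answer: 7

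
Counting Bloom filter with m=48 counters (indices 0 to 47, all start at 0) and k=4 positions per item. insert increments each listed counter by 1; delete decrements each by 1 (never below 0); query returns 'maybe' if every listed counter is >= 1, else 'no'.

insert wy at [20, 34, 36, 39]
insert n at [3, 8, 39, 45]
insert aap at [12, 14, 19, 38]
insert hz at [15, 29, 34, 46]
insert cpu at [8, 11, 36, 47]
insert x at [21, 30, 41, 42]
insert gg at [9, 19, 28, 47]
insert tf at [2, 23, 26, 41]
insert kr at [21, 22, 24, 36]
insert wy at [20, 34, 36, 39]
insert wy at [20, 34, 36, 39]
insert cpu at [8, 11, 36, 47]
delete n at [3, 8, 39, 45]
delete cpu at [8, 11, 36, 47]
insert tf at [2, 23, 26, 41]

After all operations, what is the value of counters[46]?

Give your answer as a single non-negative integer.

Step 1: insert wy at [20, 34, 36, 39] -> counters=[0,0,0,0,0,0,0,0,0,0,0,0,0,0,0,0,0,0,0,0,1,0,0,0,0,0,0,0,0,0,0,0,0,0,1,0,1,0,0,1,0,0,0,0,0,0,0,0]
Step 2: insert n at [3, 8, 39, 45] -> counters=[0,0,0,1,0,0,0,0,1,0,0,0,0,0,0,0,0,0,0,0,1,0,0,0,0,0,0,0,0,0,0,0,0,0,1,0,1,0,0,2,0,0,0,0,0,1,0,0]
Step 3: insert aap at [12, 14, 19, 38] -> counters=[0,0,0,1,0,0,0,0,1,0,0,0,1,0,1,0,0,0,0,1,1,0,0,0,0,0,0,0,0,0,0,0,0,0,1,0,1,0,1,2,0,0,0,0,0,1,0,0]
Step 4: insert hz at [15, 29, 34, 46] -> counters=[0,0,0,1,0,0,0,0,1,0,0,0,1,0,1,1,0,0,0,1,1,0,0,0,0,0,0,0,0,1,0,0,0,0,2,0,1,0,1,2,0,0,0,0,0,1,1,0]
Step 5: insert cpu at [8, 11, 36, 47] -> counters=[0,0,0,1,0,0,0,0,2,0,0,1,1,0,1,1,0,0,0,1,1,0,0,0,0,0,0,0,0,1,0,0,0,0,2,0,2,0,1,2,0,0,0,0,0,1,1,1]
Step 6: insert x at [21, 30, 41, 42] -> counters=[0,0,0,1,0,0,0,0,2,0,0,1,1,0,1,1,0,0,0,1,1,1,0,0,0,0,0,0,0,1,1,0,0,0,2,0,2,0,1,2,0,1,1,0,0,1,1,1]
Step 7: insert gg at [9, 19, 28, 47] -> counters=[0,0,0,1,0,0,0,0,2,1,0,1,1,0,1,1,0,0,0,2,1,1,0,0,0,0,0,0,1,1,1,0,0,0,2,0,2,0,1,2,0,1,1,0,0,1,1,2]
Step 8: insert tf at [2, 23, 26, 41] -> counters=[0,0,1,1,0,0,0,0,2,1,0,1,1,0,1,1,0,0,0,2,1,1,0,1,0,0,1,0,1,1,1,0,0,0,2,0,2,0,1,2,0,2,1,0,0,1,1,2]
Step 9: insert kr at [21, 22, 24, 36] -> counters=[0,0,1,1,0,0,0,0,2,1,0,1,1,0,1,1,0,0,0,2,1,2,1,1,1,0,1,0,1,1,1,0,0,0,2,0,3,0,1,2,0,2,1,0,0,1,1,2]
Step 10: insert wy at [20, 34, 36, 39] -> counters=[0,0,1,1,0,0,0,0,2,1,0,1,1,0,1,1,0,0,0,2,2,2,1,1,1,0,1,0,1,1,1,0,0,0,3,0,4,0,1,3,0,2,1,0,0,1,1,2]
Step 11: insert wy at [20, 34, 36, 39] -> counters=[0,0,1,1,0,0,0,0,2,1,0,1,1,0,1,1,0,0,0,2,3,2,1,1,1,0,1,0,1,1,1,0,0,0,4,0,5,0,1,4,0,2,1,0,0,1,1,2]
Step 12: insert cpu at [8, 11, 36, 47] -> counters=[0,0,1,1,0,0,0,0,3,1,0,2,1,0,1,1,0,0,0,2,3,2,1,1,1,0,1,0,1,1,1,0,0,0,4,0,6,0,1,4,0,2,1,0,0,1,1,3]
Step 13: delete n at [3, 8, 39, 45] -> counters=[0,0,1,0,0,0,0,0,2,1,0,2,1,0,1,1,0,0,0,2,3,2,1,1,1,0,1,0,1,1,1,0,0,0,4,0,6,0,1,3,0,2,1,0,0,0,1,3]
Step 14: delete cpu at [8, 11, 36, 47] -> counters=[0,0,1,0,0,0,0,0,1,1,0,1,1,0,1,1,0,0,0,2,3,2,1,1,1,0,1,0,1,1,1,0,0,0,4,0,5,0,1,3,0,2,1,0,0,0,1,2]
Step 15: insert tf at [2, 23, 26, 41] -> counters=[0,0,2,0,0,0,0,0,1,1,0,1,1,0,1,1,0,0,0,2,3,2,1,2,1,0,2,0,1,1,1,0,0,0,4,0,5,0,1,3,0,3,1,0,0,0,1,2]
Final counters=[0,0,2,0,0,0,0,0,1,1,0,1,1,0,1,1,0,0,0,2,3,2,1,2,1,0,2,0,1,1,1,0,0,0,4,0,5,0,1,3,0,3,1,0,0,0,1,2] -> counters[46]=1

Answer: 1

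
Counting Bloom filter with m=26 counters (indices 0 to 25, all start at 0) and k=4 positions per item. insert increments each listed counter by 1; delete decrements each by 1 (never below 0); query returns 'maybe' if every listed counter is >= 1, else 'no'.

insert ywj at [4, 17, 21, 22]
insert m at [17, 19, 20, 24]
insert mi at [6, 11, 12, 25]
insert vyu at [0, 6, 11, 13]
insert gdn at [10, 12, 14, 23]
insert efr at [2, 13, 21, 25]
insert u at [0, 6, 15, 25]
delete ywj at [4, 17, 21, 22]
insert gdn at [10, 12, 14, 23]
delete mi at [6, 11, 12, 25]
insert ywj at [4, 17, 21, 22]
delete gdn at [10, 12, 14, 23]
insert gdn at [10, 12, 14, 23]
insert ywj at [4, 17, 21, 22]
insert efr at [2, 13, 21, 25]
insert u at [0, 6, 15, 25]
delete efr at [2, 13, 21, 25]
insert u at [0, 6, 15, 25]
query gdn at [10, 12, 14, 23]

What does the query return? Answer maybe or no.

Step 1: insert ywj at [4, 17, 21, 22] -> counters=[0,0,0,0,1,0,0,0,0,0,0,0,0,0,0,0,0,1,0,0,0,1,1,0,0,0]
Step 2: insert m at [17, 19, 20, 24] -> counters=[0,0,0,0,1,0,0,0,0,0,0,0,0,0,0,0,0,2,0,1,1,1,1,0,1,0]
Step 3: insert mi at [6, 11, 12, 25] -> counters=[0,0,0,0,1,0,1,0,0,0,0,1,1,0,0,0,0,2,0,1,1,1,1,0,1,1]
Step 4: insert vyu at [0, 6, 11, 13] -> counters=[1,0,0,0,1,0,2,0,0,0,0,2,1,1,0,0,0,2,0,1,1,1,1,0,1,1]
Step 5: insert gdn at [10, 12, 14, 23] -> counters=[1,0,0,0,1,0,2,0,0,0,1,2,2,1,1,0,0,2,0,1,1,1,1,1,1,1]
Step 6: insert efr at [2, 13, 21, 25] -> counters=[1,0,1,0,1,0,2,0,0,0,1,2,2,2,1,0,0,2,0,1,1,2,1,1,1,2]
Step 7: insert u at [0, 6, 15, 25] -> counters=[2,0,1,0,1,0,3,0,0,0,1,2,2,2,1,1,0,2,0,1,1,2,1,1,1,3]
Step 8: delete ywj at [4, 17, 21, 22] -> counters=[2,0,1,0,0,0,3,0,0,0,1,2,2,2,1,1,0,1,0,1,1,1,0,1,1,3]
Step 9: insert gdn at [10, 12, 14, 23] -> counters=[2,0,1,0,0,0,3,0,0,0,2,2,3,2,2,1,0,1,0,1,1,1,0,2,1,3]
Step 10: delete mi at [6, 11, 12, 25] -> counters=[2,0,1,0,0,0,2,0,0,0,2,1,2,2,2,1,0,1,0,1,1,1,0,2,1,2]
Step 11: insert ywj at [4, 17, 21, 22] -> counters=[2,0,1,0,1,0,2,0,0,0,2,1,2,2,2,1,0,2,0,1,1,2,1,2,1,2]
Step 12: delete gdn at [10, 12, 14, 23] -> counters=[2,0,1,0,1,0,2,0,0,0,1,1,1,2,1,1,0,2,0,1,1,2,1,1,1,2]
Step 13: insert gdn at [10, 12, 14, 23] -> counters=[2,0,1,0,1,0,2,0,0,0,2,1,2,2,2,1,0,2,0,1,1,2,1,2,1,2]
Step 14: insert ywj at [4, 17, 21, 22] -> counters=[2,0,1,0,2,0,2,0,0,0,2,1,2,2,2,1,0,3,0,1,1,3,2,2,1,2]
Step 15: insert efr at [2, 13, 21, 25] -> counters=[2,0,2,0,2,0,2,0,0,0,2,1,2,3,2,1,0,3,0,1,1,4,2,2,1,3]
Step 16: insert u at [0, 6, 15, 25] -> counters=[3,0,2,0,2,0,3,0,0,0,2,1,2,3,2,2,0,3,0,1,1,4,2,2,1,4]
Step 17: delete efr at [2, 13, 21, 25] -> counters=[3,0,1,0,2,0,3,0,0,0,2,1,2,2,2,2,0,3,0,1,1,3,2,2,1,3]
Step 18: insert u at [0, 6, 15, 25] -> counters=[4,0,1,0,2,0,4,0,0,0,2,1,2,2,2,3,0,3,0,1,1,3,2,2,1,4]
Query gdn: check counters[10]=2 counters[12]=2 counters[14]=2 counters[23]=2 -> maybe

Answer: maybe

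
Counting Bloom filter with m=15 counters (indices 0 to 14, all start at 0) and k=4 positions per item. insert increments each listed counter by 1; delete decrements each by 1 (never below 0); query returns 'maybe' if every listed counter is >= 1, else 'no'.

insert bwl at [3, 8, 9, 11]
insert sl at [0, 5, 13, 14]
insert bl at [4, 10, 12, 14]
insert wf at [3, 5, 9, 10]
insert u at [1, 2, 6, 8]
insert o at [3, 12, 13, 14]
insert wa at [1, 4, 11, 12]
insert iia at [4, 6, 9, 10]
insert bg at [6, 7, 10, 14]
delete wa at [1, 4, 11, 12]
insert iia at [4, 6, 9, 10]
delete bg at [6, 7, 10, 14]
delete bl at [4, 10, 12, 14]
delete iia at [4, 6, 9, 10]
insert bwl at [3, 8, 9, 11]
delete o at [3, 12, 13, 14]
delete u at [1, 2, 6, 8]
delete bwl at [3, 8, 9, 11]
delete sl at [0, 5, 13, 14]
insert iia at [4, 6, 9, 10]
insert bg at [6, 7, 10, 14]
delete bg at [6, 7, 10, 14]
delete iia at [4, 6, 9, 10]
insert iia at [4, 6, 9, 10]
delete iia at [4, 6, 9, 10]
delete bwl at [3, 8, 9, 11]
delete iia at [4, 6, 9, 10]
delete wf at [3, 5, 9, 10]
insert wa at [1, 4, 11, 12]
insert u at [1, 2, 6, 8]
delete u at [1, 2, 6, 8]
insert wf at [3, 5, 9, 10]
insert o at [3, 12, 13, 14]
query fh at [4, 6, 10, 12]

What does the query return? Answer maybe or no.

Answer: no

Derivation:
Step 1: insert bwl at [3, 8, 9, 11] -> counters=[0,0,0,1,0,0,0,0,1,1,0,1,0,0,0]
Step 2: insert sl at [0, 5, 13, 14] -> counters=[1,0,0,1,0,1,0,0,1,1,0,1,0,1,1]
Step 3: insert bl at [4, 10, 12, 14] -> counters=[1,0,0,1,1,1,0,0,1,1,1,1,1,1,2]
Step 4: insert wf at [3, 5, 9, 10] -> counters=[1,0,0,2,1,2,0,0,1,2,2,1,1,1,2]
Step 5: insert u at [1, 2, 6, 8] -> counters=[1,1,1,2,1,2,1,0,2,2,2,1,1,1,2]
Step 6: insert o at [3, 12, 13, 14] -> counters=[1,1,1,3,1,2,1,0,2,2,2,1,2,2,3]
Step 7: insert wa at [1, 4, 11, 12] -> counters=[1,2,1,3,2,2,1,0,2,2,2,2,3,2,3]
Step 8: insert iia at [4, 6, 9, 10] -> counters=[1,2,1,3,3,2,2,0,2,3,3,2,3,2,3]
Step 9: insert bg at [6, 7, 10, 14] -> counters=[1,2,1,3,3,2,3,1,2,3,4,2,3,2,4]
Step 10: delete wa at [1, 4, 11, 12] -> counters=[1,1,1,3,2,2,3,1,2,3,4,1,2,2,4]
Step 11: insert iia at [4, 6, 9, 10] -> counters=[1,1,1,3,3,2,4,1,2,4,5,1,2,2,4]
Step 12: delete bg at [6, 7, 10, 14] -> counters=[1,1,1,3,3,2,3,0,2,4,4,1,2,2,3]
Step 13: delete bl at [4, 10, 12, 14] -> counters=[1,1,1,3,2,2,3,0,2,4,3,1,1,2,2]
Step 14: delete iia at [4, 6, 9, 10] -> counters=[1,1,1,3,1,2,2,0,2,3,2,1,1,2,2]
Step 15: insert bwl at [3, 8, 9, 11] -> counters=[1,1,1,4,1,2,2,0,3,4,2,2,1,2,2]
Step 16: delete o at [3, 12, 13, 14] -> counters=[1,1,1,3,1,2,2,0,3,4,2,2,0,1,1]
Step 17: delete u at [1, 2, 6, 8] -> counters=[1,0,0,3,1,2,1,0,2,4,2,2,0,1,1]
Step 18: delete bwl at [3, 8, 9, 11] -> counters=[1,0,0,2,1,2,1,0,1,3,2,1,0,1,1]
Step 19: delete sl at [0, 5, 13, 14] -> counters=[0,0,0,2,1,1,1,0,1,3,2,1,0,0,0]
Step 20: insert iia at [4, 6, 9, 10] -> counters=[0,0,0,2,2,1,2,0,1,4,3,1,0,0,0]
Step 21: insert bg at [6, 7, 10, 14] -> counters=[0,0,0,2,2,1,3,1,1,4,4,1,0,0,1]
Step 22: delete bg at [6, 7, 10, 14] -> counters=[0,0,0,2,2,1,2,0,1,4,3,1,0,0,0]
Step 23: delete iia at [4, 6, 9, 10] -> counters=[0,0,0,2,1,1,1,0,1,3,2,1,0,0,0]
Step 24: insert iia at [4, 6, 9, 10] -> counters=[0,0,0,2,2,1,2,0,1,4,3,1,0,0,0]
Step 25: delete iia at [4, 6, 9, 10] -> counters=[0,0,0,2,1,1,1,0,1,3,2,1,0,0,0]
Step 26: delete bwl at [3, 8, 9, 11] -> counters=[0,0,0,1,1,1,1,0,0,2,2,0,0,0,0]
Step 27: delete iia at [4, 6, 9, 10] -> counters=[0,0,0,1,0,1,0,0,0,1,1,0,0,0,0]
Step 28: delete wf at [3, 5, 9, 10] -> counters=[0,0,0,0,0,0,0,0,0,0,0,0,0,0,0]
Step 29: insert wa at [1, 4, 11, 12] -> counters=[0,1,0,0,1,0,0,0,0,0,0,1,1,0,0]
Step 30: insert u at [1, 2, 6, 8] -> counters=[0,2,1,0,1,0,1,0,1,0,0,1,1,0,0]
Step 31: delete u at [1, 2, 6, 8] -> counters=[0,1,0,0,1,0,0,0,0,0,0,1,1,0,0]
Step 32: insert wf at [3, 5, 9, 10] -> counters=[0,1,0,1,1,1,0,0,0,1,1,1,1,0,0]
Step 33: insert o at [3, 12, 13, 14] -> counters=[0,1,0,2,1,1,0,0,0,1,1,1,2,1,1]
Query fh: check counters[4]=1 counters[6]=0 counters[10]=1 counters[12]=2 -> no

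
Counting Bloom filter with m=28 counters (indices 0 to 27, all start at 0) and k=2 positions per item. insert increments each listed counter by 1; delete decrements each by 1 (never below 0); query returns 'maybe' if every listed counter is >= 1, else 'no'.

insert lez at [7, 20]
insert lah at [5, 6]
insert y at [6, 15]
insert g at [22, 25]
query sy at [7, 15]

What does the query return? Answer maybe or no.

Step 1: insert lez at [7, 20] -> counters=[0,0,0,0,0,0,0,1,0,0,0,0,0,0,0,0,0,0,0,0,1,0,0,0,0,0,0,0]
Step 2: insert lah at [5, 6] -> counters=[0,0,0,0,0,1,1,1,0,0,0,0,0,0,0,0,0,0,0,0,1,0,0,0,0,0,0,0]
Step 3: insert y at [6, 15] -> counters=[0,0,0,0,0,1,2,1,0,0,0,0,0,0,0,1,0,0,0,0,1,0,0,0,0,0,0,0]
Step 4: insert g at [22, 25] -> counters=[0,0,0,0,0,1,2,1,0,0,0,0,0,0,0,1,0,0,0,0,1,0,1,0,0,1,0,0]
Query sy: check counters[7]=1 counters[15]=1 -> maybe

Answer: maybe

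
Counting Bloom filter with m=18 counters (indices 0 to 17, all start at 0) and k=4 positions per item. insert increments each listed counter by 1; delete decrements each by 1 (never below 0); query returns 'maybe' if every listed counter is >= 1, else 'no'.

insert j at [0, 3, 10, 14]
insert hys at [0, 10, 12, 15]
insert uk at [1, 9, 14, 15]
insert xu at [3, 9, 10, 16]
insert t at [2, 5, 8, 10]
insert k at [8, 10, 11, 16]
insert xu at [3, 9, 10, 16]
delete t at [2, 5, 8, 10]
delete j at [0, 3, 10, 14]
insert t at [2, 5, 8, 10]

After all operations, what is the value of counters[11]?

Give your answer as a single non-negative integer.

Answer: 1

Derivation:
Step 1: insert j at [0, 3, 10, 14] -> counters=[1,0,0,1,0,0,0,0,0,0,1,0,0,0,1,0,0,0]
Step 2: insert hys at [0, 10, 12, 15] -> counters=[2,0,0,1,0,0,0,0,0,0,2,0,1,0,1,1,0,0]
Step 3: insert uk at [1, 9, 14, 15] -> counters=[2,1,0,1,0,0,0,0,0,1,2,0,1,0,2,2,0,0]
Step 4: insert xu at [3, 9, 10, 16] -> counters=[2,1,0,2,0,0,0,0,0,2,3,0,1,0,2,2,1,0]
Step 5: insert t at [2, 5, 8, 10] -> counters=[2,1,1,2,0,1,0,0,1,2,4,0,1,0,2,2,1,0]
Step 6: insert k at [8, 10, 11, 16] -> counters=[2,1,1,2,0,1,0,0,2,2,5,1,1,0,2,2,2,0]
Step 7: insert xu at [3, 9, 10, 16] -> counters=[2,1,1,3,0,1,0,0,2,3,6,1,1,0,2,2,3,0]
Step 8: delete t at [2, 5, 8, 10] -> counters=[2,1,0,3,0,0,0,0,1,3,5,1,1,0,2,2,3,0]
Step 9: delete j at [0, 3, 10, 14] -> counters=[1,1,0,2,0,0,0,0,1,3,4,1,1,0,1,2,3,0]
Step 10: insert t at [2, 5, 8, 10] -> counters=[1,1,1,2,0,1,0,0,2,3,5,1,1,0,1,2,3,0]
Final counters=[1,1,1,2,0,1,0,0,2,3,5,1,1,0,1,2,3,0] -> counters[11]=1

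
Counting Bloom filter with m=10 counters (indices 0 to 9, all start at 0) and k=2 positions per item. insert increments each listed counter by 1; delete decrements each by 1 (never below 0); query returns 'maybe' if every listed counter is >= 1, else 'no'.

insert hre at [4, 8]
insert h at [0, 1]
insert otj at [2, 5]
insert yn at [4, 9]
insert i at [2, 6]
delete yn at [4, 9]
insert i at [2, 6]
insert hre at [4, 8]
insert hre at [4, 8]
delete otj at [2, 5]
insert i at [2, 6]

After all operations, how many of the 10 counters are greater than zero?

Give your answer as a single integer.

Step 1: insert hre at [4, 8] -> counters=[0,0,0,0,1,0,0,0,1,0]
Step 2: insert h at [0, 1] -> counters=[1,1,0,0,1,0,0,0,1,0]
Step 3: insert otj at [2, 5] -> counters=[1,1,1,0,1,1,0,0,1,0]
Step 4: insert yn at [4, 9] -> counters=[1,1,1,0,2,1,0,0,1,1]
Step 5: insert i at [2, 6] -> counters=[1,1,2,0,2,1,1,0,1,1]
Step 6: delete yn at [4, 9] -> counters=[1,1,2,0,1,1,1,0,1,0]
Step 7: insert i at [2, 6] -> counters=[1,1,3,0,1,1,2,0,1,0]
Step 8: insert hre at [4, 8] -> counters=[1,1,3,0,2,1,2,0,2,0]
Step 9: insert hre at [4, 8] -> counters=[1,1,3,0,3,1,2,0,3,0]
Step 10: delete otj at [2, 5] -> counters=[1,1,2,0,3,0,2,0,3,0]
Step 11: insert i at [2, 6] -> counters=[1,1,3,0,3,0,3,0,3,0]
Final counters=[1,1,3,0,3,0,3,0,3,0] -> 6 nonzero

Answer: 6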